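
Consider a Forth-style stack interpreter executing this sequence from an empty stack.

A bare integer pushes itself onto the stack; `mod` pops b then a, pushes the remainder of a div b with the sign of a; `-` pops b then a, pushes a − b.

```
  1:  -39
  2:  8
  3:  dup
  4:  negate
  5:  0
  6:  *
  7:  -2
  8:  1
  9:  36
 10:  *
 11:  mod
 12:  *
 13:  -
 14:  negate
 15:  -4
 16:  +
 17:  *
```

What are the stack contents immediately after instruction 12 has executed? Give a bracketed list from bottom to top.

[-39, 8, 0]

-39    : -39
8      : -39 8
dup    : -39 8 8
negate : -39 8 -8
0      : -39 8 -8 0
*      : -39 8 0
-2     : -39 8 0 -2
1      : -39 8 0 -2 1
36     : -39 8 0 -2 1 36
*      : -39 8 0 -2 36
mod    : -39 8 0 -2
*      : -39 8 0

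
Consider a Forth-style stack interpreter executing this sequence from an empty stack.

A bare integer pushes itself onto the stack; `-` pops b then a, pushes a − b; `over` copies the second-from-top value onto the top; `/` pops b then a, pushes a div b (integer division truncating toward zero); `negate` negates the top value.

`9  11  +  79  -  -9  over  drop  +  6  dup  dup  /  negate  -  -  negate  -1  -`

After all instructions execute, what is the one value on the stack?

76

9      → [9]
11     → [9, 11]
+      → [20]
79     → [20, 79]
-      → [-59]
-9     → [-59, -9]
over   → [-59, -9, -59]
drop   → [-59, -9]
+      → [-68]
6      → [-68, 6]
dup    → [-68, 6, 6]
dup    → [-68, 6, 6, 6]
/      → [-68, 6, 1]
negate → [-68, 6, -1]
-      → [-68, 7]
-      → [-75]
negate → [75]
-1     → [75, -1]
-      → [76]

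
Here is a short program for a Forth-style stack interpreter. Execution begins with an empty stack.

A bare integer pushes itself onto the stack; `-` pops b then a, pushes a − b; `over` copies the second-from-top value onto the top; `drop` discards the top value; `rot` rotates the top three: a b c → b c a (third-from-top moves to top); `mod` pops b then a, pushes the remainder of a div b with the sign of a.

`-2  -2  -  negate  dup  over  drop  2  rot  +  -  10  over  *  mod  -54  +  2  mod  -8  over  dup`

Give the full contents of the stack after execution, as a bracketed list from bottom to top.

[0, -8, 0, 0]

-2     → -2
-2     → -2 -2
-      → 0
negate → 0
dup    → 0 0
over   → 0 0 0
drop   → 0 0
2      → 0 0 2
rot    → 0 2 0
+      → 0 2
-      → -2
10     → -2 10
over   → -2 10 -2
*      → -2 -20
mod    → -2
-54    → -2 -54
+      → -56
2      → -56 2
mod    → 0
-8     → 0 -8
over   → 0 -8 0
dup    → 0 -8 0 0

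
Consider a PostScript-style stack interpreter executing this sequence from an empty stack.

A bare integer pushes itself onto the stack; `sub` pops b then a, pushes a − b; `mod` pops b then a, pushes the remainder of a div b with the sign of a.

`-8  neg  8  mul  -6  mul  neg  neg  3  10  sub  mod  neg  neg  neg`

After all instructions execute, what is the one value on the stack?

6

-8  : -8
neg : 8
8   : 8 8
mul : 64
-6  : 64 -6
mul : -384
neg : 384
neg : -384
3   : -384 3
10  : -384 3 10
sub : -384 -7
mod : -6
neg : 6
neg : -6
neg : 6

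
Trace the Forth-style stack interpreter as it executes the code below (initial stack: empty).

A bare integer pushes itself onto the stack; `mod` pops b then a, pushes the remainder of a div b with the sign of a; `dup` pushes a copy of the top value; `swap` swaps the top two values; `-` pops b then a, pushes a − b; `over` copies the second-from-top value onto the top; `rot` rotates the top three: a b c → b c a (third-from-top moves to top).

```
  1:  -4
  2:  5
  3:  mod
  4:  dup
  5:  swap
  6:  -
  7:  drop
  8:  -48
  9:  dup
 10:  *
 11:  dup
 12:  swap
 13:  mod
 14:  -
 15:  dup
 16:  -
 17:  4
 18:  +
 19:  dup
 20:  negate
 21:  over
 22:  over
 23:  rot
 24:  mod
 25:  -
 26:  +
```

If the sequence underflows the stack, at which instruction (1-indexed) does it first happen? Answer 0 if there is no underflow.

-4   → -4
5    → -4 5
mod  → -4
dup  → -4 -4
swap → -4 -4
-    → 0
drop → (empty)
-48  → -48
dup  → -48 -48
*    → 2304
dup  → 2304 2304
swap → 2304 2304
mod  → 0
-  — needs 2 operands, stack has 1 → underflow

14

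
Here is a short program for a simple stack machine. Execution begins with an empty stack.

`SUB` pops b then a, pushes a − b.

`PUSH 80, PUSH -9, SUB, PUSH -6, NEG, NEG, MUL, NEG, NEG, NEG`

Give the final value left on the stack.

534

PUSH 80 -> 80
PUSH -9 -> 80 -9
SUB     -> 89
PUSH -6 -> 89 -6
NEG     -> 89 6
NEG     -> 89 -6
MUL     -> -534
NEG     -> 534
NEG     -> -534
NEG     -> 534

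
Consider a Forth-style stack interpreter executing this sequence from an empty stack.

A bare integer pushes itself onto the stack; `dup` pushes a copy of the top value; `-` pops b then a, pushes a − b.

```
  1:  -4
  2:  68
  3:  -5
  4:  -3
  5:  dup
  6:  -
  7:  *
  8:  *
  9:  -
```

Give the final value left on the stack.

-4  -> -4
68  -> -4 68
-5  -> -4 68 -5
-3  -> -4 68 -5 -3
dup -> -4 68 -5 -3 -3
-   -> -4 68 -5 0
*   -> -4 68 0
*   -> -4 0
-   -> -4

-4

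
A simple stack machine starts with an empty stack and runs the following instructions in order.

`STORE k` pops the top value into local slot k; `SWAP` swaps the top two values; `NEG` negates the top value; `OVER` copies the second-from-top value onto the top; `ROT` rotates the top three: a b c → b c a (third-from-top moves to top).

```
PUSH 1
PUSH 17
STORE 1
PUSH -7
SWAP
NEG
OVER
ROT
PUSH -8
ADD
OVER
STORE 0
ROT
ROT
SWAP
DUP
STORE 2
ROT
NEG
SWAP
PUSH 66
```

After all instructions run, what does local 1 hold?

17

PUSH 1  -> 1
PUSH 17 -> 1 17
STORE 1 -> 1
PUSH -7 -> 1 -7
SWAP    -> -7 1
NEG     -> -7 -1
OVER    -> -7 -1 -7
ROT     -> -1 -7 -7
PUSH -8 -> -1 -7 -7 -8
ADD     -> -1 -7 -15
OVER    -> -1 -7 -15 -7
STORE 0 -> -1 -7 -15
ROT     -> -7 -15 -1
ROT     -> -15 -1 -7
SWAP    -> -15 -7 -1
DUP     -> -15 -7 -1 -1
STORE 2 -> -15 -7 -1
ROT     -> -7 -1 -15
NEG     -> -7 -1 15
SWAP    -> -7 15 -1
PUSH 66 -> -7 15 -1 66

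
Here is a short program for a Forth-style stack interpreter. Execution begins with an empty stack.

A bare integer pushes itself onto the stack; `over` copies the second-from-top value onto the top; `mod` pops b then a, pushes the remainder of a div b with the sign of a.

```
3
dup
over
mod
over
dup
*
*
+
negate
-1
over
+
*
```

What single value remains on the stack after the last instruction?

12

3       [3]
dup     [3, 3]
over    [3, 3, 3]
mod     [3, 0]
over    [3, 0, 3]
dup     [3, 0, 3, 3]
*       [3, 0, 9]
*       [3, 0]
+       [3]
negate  [-3]
-1      [-3, -1]
over    [-3, -1, -3]
+       [-3, -4]
*       [12]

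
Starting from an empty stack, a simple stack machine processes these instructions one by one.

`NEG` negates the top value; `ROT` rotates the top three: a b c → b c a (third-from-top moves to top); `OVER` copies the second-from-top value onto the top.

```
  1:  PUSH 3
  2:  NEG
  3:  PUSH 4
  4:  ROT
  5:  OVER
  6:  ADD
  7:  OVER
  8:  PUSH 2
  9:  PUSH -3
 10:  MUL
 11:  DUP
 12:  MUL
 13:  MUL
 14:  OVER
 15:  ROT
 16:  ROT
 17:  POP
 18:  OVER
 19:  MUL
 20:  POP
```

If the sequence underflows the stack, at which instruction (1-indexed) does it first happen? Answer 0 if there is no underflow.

4

PUSH 3  3
NEG     -3
PUSH 4  -3 4
ROT  — needs 3 operands, stack has 2 → underflow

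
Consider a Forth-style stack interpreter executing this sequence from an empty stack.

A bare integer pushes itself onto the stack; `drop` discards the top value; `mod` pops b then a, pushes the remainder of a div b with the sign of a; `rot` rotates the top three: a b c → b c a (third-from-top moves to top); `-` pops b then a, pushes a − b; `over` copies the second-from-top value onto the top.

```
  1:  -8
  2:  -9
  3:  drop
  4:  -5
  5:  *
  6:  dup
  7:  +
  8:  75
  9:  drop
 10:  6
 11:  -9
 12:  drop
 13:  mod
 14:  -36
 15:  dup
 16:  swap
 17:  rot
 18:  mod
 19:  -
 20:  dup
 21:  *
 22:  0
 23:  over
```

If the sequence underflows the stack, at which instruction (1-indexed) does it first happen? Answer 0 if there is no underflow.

0

-8   -> [-8]
-9   -> [-8, -9]
drop -> [-8]
-5   -> [-8, -5]
*    -> [40]
dup  -> [40, 40]
+    -> [80]
75   -> [80, 75]
drop -> [80]
6    -> [80, 6]
-9   -> [80, 6, -9]
drop -> [80, 6]
mod  -> [2]
-36  -> [2, -36]
dup  -> [2, -36, -36]
swap -> [2, -36, -36]
rot  -> [-36, -36, 2]
mod  -> [-36, 0]
-    -> [-36]
dup  -> [-36, -36]
*    -> [1296]
0    -> [1296, 0]
over -> [1296, 0, 1296]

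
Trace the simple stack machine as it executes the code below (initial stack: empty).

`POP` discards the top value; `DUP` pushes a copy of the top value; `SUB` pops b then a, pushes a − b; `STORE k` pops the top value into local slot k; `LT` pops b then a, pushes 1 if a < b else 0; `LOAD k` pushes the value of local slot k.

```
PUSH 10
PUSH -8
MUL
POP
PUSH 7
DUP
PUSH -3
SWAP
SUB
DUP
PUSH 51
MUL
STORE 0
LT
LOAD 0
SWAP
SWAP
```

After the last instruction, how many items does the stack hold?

PUSH 10  [10]
PUSH -8  [10, -8]
MUL      [-80]
POP      []
PUSH 7   [7]
DUP      [7, 7]
PUSH -3  [7, 7, -3]
SWAP     [7, -3, 7]
SUB      [7, -10]
DUP      [7, -10, -10]
PUSH 51  [7, -10, -10, 51]
MUL      [7, -10, -510]
STORE 0  [7, -10]
LT       [0]
LOAD 0   [0, -510]
SWAP     [-510, 0]
SWAP     [0, -510]

2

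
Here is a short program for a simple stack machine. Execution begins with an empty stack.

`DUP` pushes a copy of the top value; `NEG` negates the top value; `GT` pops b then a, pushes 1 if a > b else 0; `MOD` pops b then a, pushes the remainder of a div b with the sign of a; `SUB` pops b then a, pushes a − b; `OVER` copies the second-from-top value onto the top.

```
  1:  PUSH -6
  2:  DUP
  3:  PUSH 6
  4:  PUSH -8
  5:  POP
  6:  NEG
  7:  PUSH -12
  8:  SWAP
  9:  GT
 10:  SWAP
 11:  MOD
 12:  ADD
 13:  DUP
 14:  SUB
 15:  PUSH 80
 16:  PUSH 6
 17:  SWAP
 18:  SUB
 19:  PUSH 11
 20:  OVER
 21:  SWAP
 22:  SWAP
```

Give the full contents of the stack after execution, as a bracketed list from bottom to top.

[0, -74, 11, -74]

PUSH -6   -6
DUP       -6 -6
PUSH 6    -6 -6 6
PUSH -8   -6 -6 6 -8
POP       -6 -6 6
NEG       -6 -6 -6
PUSH -12  -6 -6 -6 -12
SWAP      -6 -6 -12 -6
GT        -6 -6 0
SWAP      -6 0 -6
MOD       -6 0
ADD       -6
DUP       -6 -6
SUB       0
PUSH 80   0 80
PUSH 6    0 80 6
SWAP      0 6 80
SUB       0 -74
PUSH 11   0 -74 11
OVER      0 -74 11 -74
SWAP      0 -74 -74 11
SWAP      0 -74 11 -74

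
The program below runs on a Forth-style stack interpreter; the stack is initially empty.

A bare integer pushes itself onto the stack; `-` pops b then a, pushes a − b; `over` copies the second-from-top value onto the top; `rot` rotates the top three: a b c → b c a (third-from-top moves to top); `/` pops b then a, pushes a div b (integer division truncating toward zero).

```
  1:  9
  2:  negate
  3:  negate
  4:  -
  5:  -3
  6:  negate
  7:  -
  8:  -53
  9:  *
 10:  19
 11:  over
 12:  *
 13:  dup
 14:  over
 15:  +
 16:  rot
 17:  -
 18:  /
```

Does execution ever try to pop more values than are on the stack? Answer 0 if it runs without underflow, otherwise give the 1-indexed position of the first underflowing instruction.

4

9      -> 9
negate -> -9
negate -> 9
-  — needs 2 operands, stack has 1 → underflow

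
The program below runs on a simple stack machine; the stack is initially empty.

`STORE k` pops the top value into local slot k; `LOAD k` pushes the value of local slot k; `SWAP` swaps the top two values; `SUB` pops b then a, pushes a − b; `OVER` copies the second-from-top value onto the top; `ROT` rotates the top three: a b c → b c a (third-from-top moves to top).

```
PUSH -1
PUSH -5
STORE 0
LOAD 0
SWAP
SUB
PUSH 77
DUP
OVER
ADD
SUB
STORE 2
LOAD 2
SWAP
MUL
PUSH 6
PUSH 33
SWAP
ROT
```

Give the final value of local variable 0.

PUSH -1 → -1
PUSH -5 → -1 -5
STORE 0 → -1
LOAD 0  → -1 -5
SWAP    → -5 -1
SUB     → -4
PUSH 77 → -4 77
DUP     → -4 77 77
OVER    → -4 77 77 77
ADD     → -4 77 154
SUB     → -4 -77
STORE 2 → -4
LOAD 2  → -4 -77
SWAP    → -77 -4
MUL     → 308
PUSH 6  → 308 6
PUSH 33 → 308 6 33
SWAP    → 308 33 6
ROT     → 33 6 308

-5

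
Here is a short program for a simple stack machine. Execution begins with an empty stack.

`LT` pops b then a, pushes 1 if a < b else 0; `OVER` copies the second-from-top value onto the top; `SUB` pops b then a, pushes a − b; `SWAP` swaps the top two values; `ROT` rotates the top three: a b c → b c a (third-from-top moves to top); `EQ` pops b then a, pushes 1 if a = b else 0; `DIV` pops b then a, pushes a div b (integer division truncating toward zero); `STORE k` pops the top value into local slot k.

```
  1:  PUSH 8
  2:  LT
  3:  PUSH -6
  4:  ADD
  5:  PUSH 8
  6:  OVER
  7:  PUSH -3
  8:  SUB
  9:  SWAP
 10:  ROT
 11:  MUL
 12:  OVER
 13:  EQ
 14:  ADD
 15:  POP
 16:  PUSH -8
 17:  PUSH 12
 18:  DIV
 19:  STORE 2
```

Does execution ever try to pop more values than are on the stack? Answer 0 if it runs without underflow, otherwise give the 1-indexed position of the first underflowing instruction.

2

PUSH 8 : [8]
LT  — needs 2 operands, stack has 1 → underflow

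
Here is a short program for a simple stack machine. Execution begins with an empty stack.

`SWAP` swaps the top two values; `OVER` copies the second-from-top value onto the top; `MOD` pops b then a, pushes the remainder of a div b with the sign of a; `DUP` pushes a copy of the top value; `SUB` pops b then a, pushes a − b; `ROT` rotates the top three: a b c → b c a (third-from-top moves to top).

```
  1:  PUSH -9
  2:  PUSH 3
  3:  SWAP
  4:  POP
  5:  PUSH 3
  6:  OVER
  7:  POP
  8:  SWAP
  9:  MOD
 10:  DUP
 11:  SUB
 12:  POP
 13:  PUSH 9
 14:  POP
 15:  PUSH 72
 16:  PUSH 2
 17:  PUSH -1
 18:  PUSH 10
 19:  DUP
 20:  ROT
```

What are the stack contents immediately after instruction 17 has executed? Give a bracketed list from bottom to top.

[72, 2, -1]

PUSH -9 -> [-9]
PUSH 3  -> [-9, 3]
SWAP    -> [3, -9]
POP     -> [3]
PUSH 3  -> [3, 3]
OVER    -> [3, 3, 3]
POP     -> [3, 3]
SWAP    -> [3, 3]
MOD     -> [0]
DUP     -> [0, 0]
SUB     -> [0]
POP     -> []
PUSH 9  -> [9]
POP     -> []
PUSH 72 -> [72]
PUSH 2  -> [72, 2]
PUSH -1 -> [72, 2, -1]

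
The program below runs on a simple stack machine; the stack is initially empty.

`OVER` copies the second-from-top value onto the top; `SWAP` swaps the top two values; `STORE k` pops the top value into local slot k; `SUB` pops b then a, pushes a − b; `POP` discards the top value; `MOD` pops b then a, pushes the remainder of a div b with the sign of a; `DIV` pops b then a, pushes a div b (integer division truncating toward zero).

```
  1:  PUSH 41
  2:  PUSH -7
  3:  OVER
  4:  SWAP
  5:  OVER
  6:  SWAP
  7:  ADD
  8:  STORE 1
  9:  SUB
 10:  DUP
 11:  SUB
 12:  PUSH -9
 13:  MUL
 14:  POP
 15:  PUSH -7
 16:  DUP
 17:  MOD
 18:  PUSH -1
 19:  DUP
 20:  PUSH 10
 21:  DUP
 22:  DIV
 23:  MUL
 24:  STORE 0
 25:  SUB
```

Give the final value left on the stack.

1

PUSH 41 : 41
PUSH -7 : 41 -7
OVER    : 41 -7 41
SWAP    : 41 41 -7
OVER    : 41 41 -7 41
SWAP    : 41 41 41 -7
ADD     : 41 41 34
STORE 1 : 41 41
SUB     : 0
DUP     : 0 0
SUB     : 0
PUSH -9 : 0 -9
MUL     : 0
POP     : (empty)
PUSH -7 : -7
DUP     : -7 -7
MOD     : 0
PUSH -1 : 0 -1
DUP     : 0 -1 -1
PUSH 10 : 0 -1 -1 10
DUP     : 0 -1 -1 10 10
DIV     : 0 -1 -1 1
MUL     : 0 -1 -1
STORE 0 : 0 -1
SUB     : 1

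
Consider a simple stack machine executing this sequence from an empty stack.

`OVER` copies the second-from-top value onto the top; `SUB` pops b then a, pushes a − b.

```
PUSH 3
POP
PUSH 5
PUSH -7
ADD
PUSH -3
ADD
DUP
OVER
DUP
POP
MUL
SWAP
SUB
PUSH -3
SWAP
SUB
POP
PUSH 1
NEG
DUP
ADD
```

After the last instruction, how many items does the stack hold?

PUSH 3  -> [3]
POP     -> []
PUSH 5  -> [5]
PUSH -7 -> [5, -7]
ADD     -> [-2]
PUSH -3 -> [-2, -3]
ADD     -> [-5]
DUP     -> [-5, -5]
OVER    -> [-5, -5, -5]
DUP     -> [-5, -5, -5, -5]
POP     -> [-5, -5, -5]
MUL     -> [-5, 25]
SWAP    -> [25, -5]
SUB     -> [30]
PUSH -3 -> [30, -3]
SWAP    -> [-3, 30]
SUB     -> [-33]
POP     -> []
PUSH 1  -> [1]
NEG     -> [-1]
DUP     -> [-1, -1]
ADD     -> [-2]

1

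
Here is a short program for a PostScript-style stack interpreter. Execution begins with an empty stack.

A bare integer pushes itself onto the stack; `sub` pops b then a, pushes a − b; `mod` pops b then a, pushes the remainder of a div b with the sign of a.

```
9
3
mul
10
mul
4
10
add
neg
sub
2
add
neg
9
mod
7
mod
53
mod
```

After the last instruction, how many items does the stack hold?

1

9   : [9]
3   : [9, 3]
mul : [27]
10  : [27, 10]
mul : [270]
4   : [270, 4]
10  : [270, 4, 10]
add : [270, 14]
neg : [270, -14]
sub : [284]
2   : [284, 2]
add : [286]
neg : [-286]
9   : [-286, 9]
mod : [-7]
7   : [-7, 7]
mod : [0]
53  : [0, 53]
mod : [0]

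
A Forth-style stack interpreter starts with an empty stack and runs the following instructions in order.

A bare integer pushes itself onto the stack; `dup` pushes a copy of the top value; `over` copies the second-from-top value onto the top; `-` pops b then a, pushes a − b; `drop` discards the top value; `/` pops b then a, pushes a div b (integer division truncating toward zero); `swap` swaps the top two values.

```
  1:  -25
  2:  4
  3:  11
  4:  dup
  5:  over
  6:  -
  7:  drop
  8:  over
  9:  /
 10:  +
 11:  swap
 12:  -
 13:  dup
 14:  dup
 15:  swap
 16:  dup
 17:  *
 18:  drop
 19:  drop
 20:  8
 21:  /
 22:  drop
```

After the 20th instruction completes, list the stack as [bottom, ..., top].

[31, 8]

-25  : -25
4    : -25 4
11   : -25 4 11
dup  : -25 4 11 11
over : -25 4 11 11 11
-    : -25 4 11 0
drop : -25 4 11
over : -25 4 11 4
/    : -25 4 2
+    : -25 6
swap : 6 -25
-    : 31
dup  : 31 31
dup  : 31 31 31
swap : 31 31 31
dup  : 31 31 31 31
*    : 31 31 961
drop : 31 31
drop : 31
8    : 31 8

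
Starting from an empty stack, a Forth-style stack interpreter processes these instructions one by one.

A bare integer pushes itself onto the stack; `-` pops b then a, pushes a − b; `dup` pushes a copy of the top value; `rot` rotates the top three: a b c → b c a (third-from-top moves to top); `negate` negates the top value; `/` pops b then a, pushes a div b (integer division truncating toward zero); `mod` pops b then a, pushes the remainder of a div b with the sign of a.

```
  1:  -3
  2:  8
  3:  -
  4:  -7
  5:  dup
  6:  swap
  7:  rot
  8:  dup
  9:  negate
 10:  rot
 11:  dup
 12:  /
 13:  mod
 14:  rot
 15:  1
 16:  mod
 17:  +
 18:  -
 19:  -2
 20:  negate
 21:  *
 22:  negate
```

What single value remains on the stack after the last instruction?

-3     -> [-3]
8      -> [-3, 8]
-      -> [-11]
-7     -> [-11, -7]
dup    -> [-11, -7, -7]
swap   -> [-11, -7, -7]
rot    -> [-7, -7, -11]
dup    -> [-7, -7, -11, -11]
negate -> [-7, -7, -11, 11]
rot    -> [-7, -11, 11, -7]
dup    -> [-7, -11, 11, -7, -7]
/      -> [-7, -11, 11, 1]
mod    -> [-7, -11, 0]
rot    -> [-11, 0, -7]
1      -> [-11, 0, -7, 1]
mod    -> [-11, 0, 0]
+      -> [-11, 0]
-      -> [-11]
-2     -> [-11, -2]
negate -> [-11, 2]
*      -> [-22]
negate -> [22]

22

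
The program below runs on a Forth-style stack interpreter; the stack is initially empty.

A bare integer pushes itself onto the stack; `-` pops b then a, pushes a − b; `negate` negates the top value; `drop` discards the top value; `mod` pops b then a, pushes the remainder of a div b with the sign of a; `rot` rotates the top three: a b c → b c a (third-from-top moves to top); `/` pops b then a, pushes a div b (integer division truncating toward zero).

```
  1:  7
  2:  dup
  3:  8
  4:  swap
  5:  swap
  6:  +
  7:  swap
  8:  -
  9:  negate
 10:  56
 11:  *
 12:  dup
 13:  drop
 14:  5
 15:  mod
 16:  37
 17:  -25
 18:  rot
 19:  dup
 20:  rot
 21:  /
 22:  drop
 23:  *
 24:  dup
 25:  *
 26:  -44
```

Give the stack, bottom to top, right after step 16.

7       7
dup     7 7
8       7 7 8
swap    7 8 7
swap    7 7 8
+       7 15
swap    15 7
-       8
negate  -8
56      -8 56
*       -448
dup     -448 -448
drop    -448
5       -448 5
mod     -3
37      -3 37

[-3, 37]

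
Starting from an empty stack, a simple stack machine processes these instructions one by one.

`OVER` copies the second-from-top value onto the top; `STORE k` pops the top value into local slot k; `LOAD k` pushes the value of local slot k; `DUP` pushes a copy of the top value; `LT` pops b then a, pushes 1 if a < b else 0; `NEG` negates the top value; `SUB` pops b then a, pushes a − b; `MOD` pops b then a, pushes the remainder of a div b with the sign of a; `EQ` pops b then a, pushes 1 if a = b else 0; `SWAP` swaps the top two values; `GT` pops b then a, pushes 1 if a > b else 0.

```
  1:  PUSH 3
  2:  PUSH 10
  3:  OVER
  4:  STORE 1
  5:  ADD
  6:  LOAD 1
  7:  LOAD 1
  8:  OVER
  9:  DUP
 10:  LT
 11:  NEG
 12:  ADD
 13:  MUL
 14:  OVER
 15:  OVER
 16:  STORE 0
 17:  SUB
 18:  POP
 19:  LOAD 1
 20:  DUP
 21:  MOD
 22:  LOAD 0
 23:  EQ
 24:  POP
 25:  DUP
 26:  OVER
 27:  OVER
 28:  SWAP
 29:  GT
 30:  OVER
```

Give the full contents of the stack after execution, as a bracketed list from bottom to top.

[13, 13, 0, 13]

PUSH 3  → 3
PUSH 10 → 3 10
OVER    → 3 10 3
STORE 1 → 3 10
ADD     → 13
LOAD 1  → 13 3
LOAD 1  → 13 3 3
OVER    → 13 3 3 3
DUP     → 13 3 3 3 3
LT      → 13 3 3 0
NEG     → 13 3 3 0
ADD     → 13 3 3
MUL     → 13 9
OVER    → 13 9 13
OVER    → 13 9 13 9
STORE 0 → 13 9 13
SUB     → 13 -4
POP     → 13
LOAD 1  → 13 3
DUP     → 13 3 3
MOD     → 13 0
LOAD 0  → 13 0 9
EQ      → 13 0
POP     → 13
DUP     → 13 13
OVER    → 13 13 13
OVER    → 13 13 13 13
SWAP    → 13 13 13 13
GT      → 13 13 0
OVER    → 13 13 0 13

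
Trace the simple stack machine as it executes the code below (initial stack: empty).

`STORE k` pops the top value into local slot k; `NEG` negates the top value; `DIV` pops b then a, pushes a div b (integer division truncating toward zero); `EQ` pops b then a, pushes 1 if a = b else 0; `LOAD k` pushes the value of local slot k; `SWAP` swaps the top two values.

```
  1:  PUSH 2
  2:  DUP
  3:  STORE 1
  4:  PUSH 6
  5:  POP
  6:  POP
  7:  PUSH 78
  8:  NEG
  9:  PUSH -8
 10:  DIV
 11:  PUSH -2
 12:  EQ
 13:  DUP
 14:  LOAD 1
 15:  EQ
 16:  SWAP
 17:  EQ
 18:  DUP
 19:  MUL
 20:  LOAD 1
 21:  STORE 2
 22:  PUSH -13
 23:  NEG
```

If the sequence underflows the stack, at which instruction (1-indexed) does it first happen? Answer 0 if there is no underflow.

PUSH 2   : 2
DUP      : 2 2
STORE 1  : 2
PUSH 6   : 2 6
POP      : 2
POP      : (empty)
PUSH 78  : 78
NEG      : -78
PUSH -8  : -78 -8
DIV      : 9
PUSH -2  : 9 -2
EQ       : 0
DUP      : 0 0
LOAD 1   : 0 0 2
EQ       : 0 0
SWAP     : 0 0
EQ       : 1
DUP      : 1 1
MUL      : 1
LOAD 1   : 1 2
STORE 2  : 1
PUSH -13 : 1 -13
NEG      : 1 13

0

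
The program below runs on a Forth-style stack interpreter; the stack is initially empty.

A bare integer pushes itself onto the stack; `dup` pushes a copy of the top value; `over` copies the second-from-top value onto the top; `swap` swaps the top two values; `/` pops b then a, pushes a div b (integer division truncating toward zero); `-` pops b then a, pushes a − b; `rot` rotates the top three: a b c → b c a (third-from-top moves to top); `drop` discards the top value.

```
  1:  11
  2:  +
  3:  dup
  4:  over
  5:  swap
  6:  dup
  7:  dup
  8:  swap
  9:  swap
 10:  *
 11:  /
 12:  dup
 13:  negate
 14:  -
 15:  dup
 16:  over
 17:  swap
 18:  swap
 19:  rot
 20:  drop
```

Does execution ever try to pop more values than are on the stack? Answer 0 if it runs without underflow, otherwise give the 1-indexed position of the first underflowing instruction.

11 → [11]
+  — needs 2 operands, stack has 1 → underflow

2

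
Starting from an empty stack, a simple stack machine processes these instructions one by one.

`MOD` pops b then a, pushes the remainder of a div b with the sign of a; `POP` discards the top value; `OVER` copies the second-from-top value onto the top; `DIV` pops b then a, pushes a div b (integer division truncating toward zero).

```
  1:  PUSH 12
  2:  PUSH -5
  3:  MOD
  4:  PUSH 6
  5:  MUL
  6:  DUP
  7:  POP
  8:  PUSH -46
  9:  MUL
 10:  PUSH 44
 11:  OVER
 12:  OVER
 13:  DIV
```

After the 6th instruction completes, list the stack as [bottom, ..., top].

PUSH 12 → 12
PUSH -5 → 12 -5
MOD     → 2
PUSH 6  → 2 6
MUL     → 12
DUP     → 12 12

[12, 12]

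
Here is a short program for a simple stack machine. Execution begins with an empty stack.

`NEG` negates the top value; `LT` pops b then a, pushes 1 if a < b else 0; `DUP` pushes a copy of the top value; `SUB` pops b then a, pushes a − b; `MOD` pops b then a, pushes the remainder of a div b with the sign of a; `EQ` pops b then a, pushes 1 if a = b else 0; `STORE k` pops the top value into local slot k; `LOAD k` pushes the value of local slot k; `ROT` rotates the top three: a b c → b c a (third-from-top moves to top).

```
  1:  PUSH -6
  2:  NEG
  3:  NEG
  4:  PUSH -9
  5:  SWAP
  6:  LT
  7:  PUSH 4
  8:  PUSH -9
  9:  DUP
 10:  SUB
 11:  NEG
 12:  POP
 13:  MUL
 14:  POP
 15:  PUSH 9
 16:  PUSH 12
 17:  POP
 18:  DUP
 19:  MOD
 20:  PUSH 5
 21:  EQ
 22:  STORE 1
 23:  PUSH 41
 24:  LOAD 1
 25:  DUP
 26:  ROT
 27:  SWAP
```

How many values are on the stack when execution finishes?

PUSH -6  [-6]
NEG      [6]
NEG      [-6]
PUSH -9  [-6, -9]
SWAP     [-9, -6]
LT       [1]
PUSH 4   [1, 4]
PUSH -9  [1, 4, -9]
DUP      [1, 4, -9, -9]
SUB      [1, 4, 0]
NEG      [1, 4, 0]
POP      [1, 4]
MUL      [4]
POP      []
PUSH 9   [9]
PUSH 12  [9, 12]
POP      [9]
DUP      [9, 9]
MOD      [0]
PUSH 5   [0, 5]
EQ       [0]
STORE 1  []
PUSH 41  [41]
LOAD 1   [41, 0]
DUP      [41, 0, 0]
ROT      [0, 0, 41]
SWAP     [0, 41, 0]

3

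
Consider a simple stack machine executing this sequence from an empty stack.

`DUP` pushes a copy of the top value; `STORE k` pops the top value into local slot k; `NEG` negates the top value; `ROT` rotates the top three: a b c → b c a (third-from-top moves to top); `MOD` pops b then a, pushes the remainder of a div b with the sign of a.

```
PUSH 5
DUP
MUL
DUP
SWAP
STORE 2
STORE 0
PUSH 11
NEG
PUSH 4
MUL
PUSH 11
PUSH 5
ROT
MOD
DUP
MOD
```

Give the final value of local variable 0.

25

PUSH 5  → 5
DUP     → 5 5
MUL     → 25
DUP     → 25 25
SWAP    → 25 25
STORE 2 → 25
STORE 0 → (empty)
PUSH 11 → 11
NEG     → -11
PUSH 4  → -11 4
MUL     → -44
PUSH 11 → -44 11
PUSH 5  → -44 11 5
ROT     → 11 5 -44
MOD     → 11 5
DUP     → 11 5 5
MOD     → 11 0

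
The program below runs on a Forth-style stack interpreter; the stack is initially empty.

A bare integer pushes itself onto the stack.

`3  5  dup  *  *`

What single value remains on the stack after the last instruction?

3    3
5    3 5
dup  3 5 5
*    3 25
*    75

75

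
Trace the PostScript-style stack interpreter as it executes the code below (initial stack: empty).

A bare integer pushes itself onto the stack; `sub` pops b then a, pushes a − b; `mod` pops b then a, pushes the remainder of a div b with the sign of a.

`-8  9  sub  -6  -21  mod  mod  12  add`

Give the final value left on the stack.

7

-8  → [-8]
9   → [-8, 9]
sub → [-17]
-6  → [-17, -6]
-21 → [-17, -6, -21]
mod → [-17, -6]
mod → [-5]
12  → [-5, 12]
add → [7]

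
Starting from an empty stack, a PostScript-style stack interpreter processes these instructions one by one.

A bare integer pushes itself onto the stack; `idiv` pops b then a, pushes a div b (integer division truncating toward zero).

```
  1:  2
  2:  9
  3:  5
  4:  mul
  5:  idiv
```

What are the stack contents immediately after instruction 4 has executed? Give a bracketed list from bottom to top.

[2, 45]

2   → [2]
9   → [2, 9]
5   → [2, 9, 5]
mul → [2, 45]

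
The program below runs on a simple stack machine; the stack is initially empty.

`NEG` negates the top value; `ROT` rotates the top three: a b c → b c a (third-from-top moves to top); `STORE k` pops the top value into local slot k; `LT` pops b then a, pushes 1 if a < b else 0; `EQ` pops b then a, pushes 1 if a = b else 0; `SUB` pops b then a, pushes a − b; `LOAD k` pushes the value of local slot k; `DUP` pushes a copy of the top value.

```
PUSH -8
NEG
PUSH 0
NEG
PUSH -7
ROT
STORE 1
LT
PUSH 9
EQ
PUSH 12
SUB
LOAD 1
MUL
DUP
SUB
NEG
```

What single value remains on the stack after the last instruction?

0

PUSH -8 -> -8
NEG     -> 8
PUSH 0  -> 8 0
NEG     -> 8 0
PUSH -7 -> 8 0 -7
ROT     -> 0 -7 8
STORE 1 -> 0 -7
LT      -> 0
PUSH 9  -> 0 9
EQ      -> 0
PUSH 12 -> 0 12
SUB     -> -12
LOAD 1  -> -12 8
MUL     -> -96
DUP     -> -96 -96
SUB     -> 0
NEG     -> 0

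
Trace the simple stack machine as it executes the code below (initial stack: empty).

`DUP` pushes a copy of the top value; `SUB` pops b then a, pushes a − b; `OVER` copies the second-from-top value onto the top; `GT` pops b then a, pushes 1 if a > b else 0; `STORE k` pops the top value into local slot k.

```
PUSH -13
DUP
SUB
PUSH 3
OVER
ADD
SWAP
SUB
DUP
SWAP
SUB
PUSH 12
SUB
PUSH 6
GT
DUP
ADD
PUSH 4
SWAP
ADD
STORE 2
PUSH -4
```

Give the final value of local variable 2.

4

PUSH -13 → -13
DUP      → -13 -13
SUB      → 0
PUSH 3   → 0 3
OVER     → 0 3 0
ADD      → 0 3
SWAP     → 3 0
SUB      → 3
DUP      → 3 3
SWAP     → 3 3
SUB      → 0
PUSH 12  → 0 12
SUB      → -12
PUSH 6   → -12 6
GT       → 0
DUP      → 0 0
ADD      → 0
PUSH 4   → 0 4
SWAP     → 4 0
ADD      → 4
STORE 2  → (empty)
PUSH -4  → -4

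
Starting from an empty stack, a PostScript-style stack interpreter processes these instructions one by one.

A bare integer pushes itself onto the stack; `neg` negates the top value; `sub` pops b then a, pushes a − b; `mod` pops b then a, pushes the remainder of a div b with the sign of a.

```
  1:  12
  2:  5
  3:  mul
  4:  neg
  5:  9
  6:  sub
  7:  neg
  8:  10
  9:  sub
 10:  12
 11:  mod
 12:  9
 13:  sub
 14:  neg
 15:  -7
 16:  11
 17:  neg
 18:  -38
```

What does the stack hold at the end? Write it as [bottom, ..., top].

12  : [12]
5   : [12, 5]
mul : [60]
neg : [-60]
9   : [-60, 9]
sub : [-69]
neg : [69]
10  : [69, 10]
sub : [59]
12  : [59, 12]
mod : [11]
9   : [11, 9]
sub : [2]
neg : [-2]
-7  : [-2, -7]
11  : [-2, -7, 11]
neg : [-2, -7, -11]
-38 : [-2, -7, -11, -38]

[-2, -7, -11, -38]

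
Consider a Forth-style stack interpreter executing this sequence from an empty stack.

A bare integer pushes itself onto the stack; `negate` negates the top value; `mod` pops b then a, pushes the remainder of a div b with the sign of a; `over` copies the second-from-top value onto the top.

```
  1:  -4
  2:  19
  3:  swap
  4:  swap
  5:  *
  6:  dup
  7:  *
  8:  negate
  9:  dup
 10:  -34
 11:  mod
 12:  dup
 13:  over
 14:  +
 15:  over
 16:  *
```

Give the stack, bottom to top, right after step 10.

[-5776, -5776, -34]

-4     : -4
19     : -4 19
swap   : 19 -4
swap   : -4 19
*      : -76
dup    : -76 -76
*      : 5776
negate : -5776
dup    : -5776 -5776
-34    : -5776 -5776 -34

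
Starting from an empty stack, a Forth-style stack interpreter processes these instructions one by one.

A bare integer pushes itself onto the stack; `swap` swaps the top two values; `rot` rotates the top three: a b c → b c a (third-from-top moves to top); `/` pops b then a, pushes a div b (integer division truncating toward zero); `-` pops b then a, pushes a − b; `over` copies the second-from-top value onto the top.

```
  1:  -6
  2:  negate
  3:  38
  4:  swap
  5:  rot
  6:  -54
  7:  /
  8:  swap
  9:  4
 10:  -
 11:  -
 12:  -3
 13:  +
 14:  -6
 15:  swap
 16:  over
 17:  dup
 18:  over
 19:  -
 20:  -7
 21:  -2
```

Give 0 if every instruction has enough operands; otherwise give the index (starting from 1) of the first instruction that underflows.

-6     : [-6]
negate : [6]
38     : [6, 38]
swap   : [38, 6]
rot  — needs 3 operands, stack has 2 → underflow

5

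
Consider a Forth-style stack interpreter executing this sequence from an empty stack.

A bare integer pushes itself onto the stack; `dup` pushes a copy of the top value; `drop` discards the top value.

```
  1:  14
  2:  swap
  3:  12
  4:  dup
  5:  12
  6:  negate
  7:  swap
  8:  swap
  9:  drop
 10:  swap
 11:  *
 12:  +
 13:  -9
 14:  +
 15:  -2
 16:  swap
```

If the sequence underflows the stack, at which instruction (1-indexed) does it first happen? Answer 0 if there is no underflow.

14 -> [14]
swap  — needs 2 operands, stack has 1 → underflow

2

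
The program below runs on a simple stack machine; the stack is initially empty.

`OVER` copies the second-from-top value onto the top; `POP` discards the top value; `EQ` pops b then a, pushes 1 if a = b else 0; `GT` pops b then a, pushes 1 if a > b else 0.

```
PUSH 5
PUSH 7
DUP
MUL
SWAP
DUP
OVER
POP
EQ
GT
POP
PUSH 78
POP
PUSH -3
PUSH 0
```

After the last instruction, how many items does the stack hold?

2

PUSH 5  : 5
PUSH 7  : 5 7
DUP     : 5 7 7
MUL     : 5 49
SWAP    : 49 5
DUP     : 49 5 5
OVER    : 49 5 5 5
POP     : 49 5 5
EQ      : 49 1
GT      : 1
POP     : (empty)
PUSH 78 : 78
POP     : (empty)
PUSH -3 : -3
PUSH 0  : -3 0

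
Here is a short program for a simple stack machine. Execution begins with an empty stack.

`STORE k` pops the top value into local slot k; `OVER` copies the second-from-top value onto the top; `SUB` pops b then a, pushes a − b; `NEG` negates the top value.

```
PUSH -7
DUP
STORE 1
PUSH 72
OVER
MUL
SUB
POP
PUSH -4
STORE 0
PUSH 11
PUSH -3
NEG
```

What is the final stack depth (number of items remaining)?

PUSH -7 -> [-7]
DUP     -> [-7, -7]
STORE 1 -> [-7]
PUSH 72 -> [-7, 72]
OVER    -> [-7, 72, -7]
MUL     -> [-7, -504]
SUB     -> [497]
POP     -> []
PUSH -4 -> [-4]
STORE 0 -> []
PUSH 11 -> [11]
PUSH -3 -> [11, -3]
NEG     -> [11, 3]

2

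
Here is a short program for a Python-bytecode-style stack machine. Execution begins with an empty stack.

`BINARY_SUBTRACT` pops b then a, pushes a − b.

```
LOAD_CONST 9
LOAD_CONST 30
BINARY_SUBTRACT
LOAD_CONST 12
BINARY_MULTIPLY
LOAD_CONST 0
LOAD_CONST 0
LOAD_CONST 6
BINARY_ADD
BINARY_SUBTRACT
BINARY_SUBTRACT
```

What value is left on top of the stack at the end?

LOAD_CONST 9     [9]
LOAD_CONST 30    [9, 30]
BINARY_SUBTRACT  [-21]
LOAD_CONST 12    [-21, 12]
BINARY_MULTIPLY  [-252]
LOAD_CONST 0     [-252, 0]
LOAD_CONST 0     [-252, 0, 0]
LOAD_CONST 6     [-252, 0, 0, 6]
BINARY_ADD       [-252, 0, 6]
BINARY_SUBTRACT  [-252, -6]
BINARY_SUBTRACT  [-246]

-246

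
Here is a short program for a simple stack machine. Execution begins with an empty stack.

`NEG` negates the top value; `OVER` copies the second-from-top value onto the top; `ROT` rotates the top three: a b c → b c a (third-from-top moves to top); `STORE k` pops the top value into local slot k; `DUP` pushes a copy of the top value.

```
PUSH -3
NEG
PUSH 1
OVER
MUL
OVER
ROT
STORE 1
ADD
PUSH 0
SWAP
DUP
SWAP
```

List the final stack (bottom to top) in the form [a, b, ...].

PUSH -3 : -3
NEG     : 3
PUSH 1  : 3 1
OVER    : 3 1 3
MUL     : 3 3
OVER    : 3 3 3
ROT     : 3 3 3
STORE 1 : 3 3
ADD     : 6
PUSH 0  : 6 0
SWAP    : 0 6
DUP     : 0 6 6
SWAP    : 0 6 6

[0, 6, 6]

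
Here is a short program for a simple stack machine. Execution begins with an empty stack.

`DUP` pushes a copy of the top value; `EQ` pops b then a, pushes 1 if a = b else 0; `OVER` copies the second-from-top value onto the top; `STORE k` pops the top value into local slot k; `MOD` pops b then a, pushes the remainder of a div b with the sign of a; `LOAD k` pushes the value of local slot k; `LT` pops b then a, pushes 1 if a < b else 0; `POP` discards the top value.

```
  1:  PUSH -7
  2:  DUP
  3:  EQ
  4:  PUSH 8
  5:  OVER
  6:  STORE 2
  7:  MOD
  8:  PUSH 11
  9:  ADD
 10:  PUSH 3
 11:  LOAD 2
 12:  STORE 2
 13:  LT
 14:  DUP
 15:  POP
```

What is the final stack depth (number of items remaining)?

1

PUSH -7 → -7
DUP     → -7 -7
EQ      → 1
PUSH 8  → 1 8
OVER    → 1 8 1
STORE 2 → 1 8
MOD     → 1
PUSH 11 → 1 11
ADD     → 12
PUSH 3  → 12 3
LOAD 2  → 12 3 1
STORE 2 → 12 3
LT      → 0
DUP     → 0 0
POP     → 0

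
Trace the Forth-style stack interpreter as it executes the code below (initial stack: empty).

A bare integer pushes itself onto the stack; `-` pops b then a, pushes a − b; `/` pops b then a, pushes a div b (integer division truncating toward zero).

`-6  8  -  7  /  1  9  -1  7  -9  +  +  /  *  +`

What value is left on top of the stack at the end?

-6 : [-6]
8  : [-6, 8]
-  : [-14]
7  : [-14, 7]
/  : [-2]
1  : [-2, 1]
9  : [-2, 1, 9]
-1 : [-2, 1, 9, -1]
7  : [-2, 1, 9, -1, 7]
-9 : [-2, 1, 9, -1, 7, -9]
+  : [-2, 1, 9, -1, -2]
+  : [-2, 1, 9, -3]
/  : [-2, 1, -3]
*  : [-2, -3]
+  : [-5]

-5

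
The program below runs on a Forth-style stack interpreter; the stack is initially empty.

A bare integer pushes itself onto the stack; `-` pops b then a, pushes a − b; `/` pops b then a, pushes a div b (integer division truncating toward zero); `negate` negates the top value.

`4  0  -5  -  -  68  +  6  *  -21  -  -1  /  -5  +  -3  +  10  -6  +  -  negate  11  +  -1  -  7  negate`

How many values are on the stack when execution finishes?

4      → [4]
0      → [4, 0]
-5     → [4, 0, -5]
-      → [4, 5]
-      → [-1]
68     → [-1, 68]
+      → [67]
6      → [67, 6]
*      → [402]
-21    → [402, -21]
-      → [423]
-1     → [423, -1]
/      → [-423]
-5     → [-423, -5]
+      → [-428]
-3     → [-428, -3]
+      → [-431]
10     → [-431, 10]
-6     → [-431, 10, -6]
+      → [-431, 4]
-      → [-435]
negate → [435]
11     → [435, 11]
+      → [446]
-1     → [446, -1]
-      → [447]
7      → [447, 7]
negate → [447, -7]

2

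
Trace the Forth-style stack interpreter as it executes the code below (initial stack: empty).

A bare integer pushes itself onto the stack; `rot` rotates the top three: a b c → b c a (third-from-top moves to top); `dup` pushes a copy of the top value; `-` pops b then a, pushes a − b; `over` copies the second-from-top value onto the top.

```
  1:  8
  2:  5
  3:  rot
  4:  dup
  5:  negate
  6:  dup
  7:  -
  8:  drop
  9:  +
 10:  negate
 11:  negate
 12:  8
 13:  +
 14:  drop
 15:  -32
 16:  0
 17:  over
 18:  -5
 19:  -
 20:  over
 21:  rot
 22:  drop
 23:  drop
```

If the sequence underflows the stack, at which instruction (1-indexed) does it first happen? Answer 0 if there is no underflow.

3

8 → 8
5 → 8 5
rot  — needs 3 operands, stack has 2 → underflow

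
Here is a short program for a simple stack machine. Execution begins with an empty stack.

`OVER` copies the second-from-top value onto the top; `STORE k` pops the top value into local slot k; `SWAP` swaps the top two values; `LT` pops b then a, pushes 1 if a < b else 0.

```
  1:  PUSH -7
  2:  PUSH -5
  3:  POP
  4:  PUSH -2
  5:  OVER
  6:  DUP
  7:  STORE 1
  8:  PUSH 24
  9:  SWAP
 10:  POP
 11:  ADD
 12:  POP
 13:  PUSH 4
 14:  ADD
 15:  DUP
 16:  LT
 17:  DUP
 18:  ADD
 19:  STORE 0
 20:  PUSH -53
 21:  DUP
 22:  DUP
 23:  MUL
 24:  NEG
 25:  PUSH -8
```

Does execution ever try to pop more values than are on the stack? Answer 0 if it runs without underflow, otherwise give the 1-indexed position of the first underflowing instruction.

0

PUSH -7   [-7]
PUSH -5   [-7, -5]
POP       [-7]
PUSH -2   [-7, -2]
OVER      [-7, -2, -7]
DUP       [-7, -2, -7, -7]
STORE 1   [-7, -2, -7]
PUSH 24   [-7, -2, -7, 24]
SWAP      [-7, -2, 24, -7]
POP       [-7, -2, 24]
ADD       [-7, 22]
POP       [-7]
PUSH 4    [-7, 4]
ADD       [-3]
DUP       [-3, -3]
LT        [0]
DUP       [0, 0]
ADD       [0]
STORE 0   []
PUSH -53  [-53]
DUP       [-53, -53]
DUP       [-53, -53, -53]
MUL       [-53, 2809]
NEG       [-53, -2809]
PUSH -8   [-53, -2809, -8]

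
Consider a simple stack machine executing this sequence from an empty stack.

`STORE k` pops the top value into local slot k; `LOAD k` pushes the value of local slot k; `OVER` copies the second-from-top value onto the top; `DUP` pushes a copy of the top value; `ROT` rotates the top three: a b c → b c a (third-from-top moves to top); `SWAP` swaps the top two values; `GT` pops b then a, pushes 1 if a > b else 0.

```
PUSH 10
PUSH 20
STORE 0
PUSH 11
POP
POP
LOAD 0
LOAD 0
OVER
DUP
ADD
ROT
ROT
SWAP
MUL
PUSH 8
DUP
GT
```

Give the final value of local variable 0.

PUSH 10  10
PUSH 20  10 20
STORE 0  10
PUSH 11  10 11
POP      10
POP      (empty)
LOAD 0   20
LOAD 0   20 20
OVER     20 20 20
DUP      20 20 20 20
ADD      20 20 40
ROT      20 40 20
ROT      40 20 20
SWAP     40 20 20
MUL      40 400
PUSH 8   40 400 8
DUP      40 400 8 8
GT       40 400 0

20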